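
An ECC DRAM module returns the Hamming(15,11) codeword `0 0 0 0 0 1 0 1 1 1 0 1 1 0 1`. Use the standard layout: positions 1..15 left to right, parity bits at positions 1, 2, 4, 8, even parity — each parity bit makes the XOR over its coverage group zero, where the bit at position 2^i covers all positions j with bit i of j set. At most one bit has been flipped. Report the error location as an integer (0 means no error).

3

s1: b1⊕b3⊕b5⊕b7⊕b9⊕b11⊕b13⊕b15 = 0⊕0⊕0⊕0⊕1⊕0⊕1⊕1 = 1
s2: b2⊕b3⊕b6⊕b7⊕b10⊕b11⊕b14⊕b15 = 0⊕0⊕1⊕0⊕1⊕0⊕0⊕1 = 1
s4: b4⊕b5⊕b6⊕b7⊕b12⊕b13⊕b14⊕b15 = 0⊕0⊕1⊕0⊕1⊕1⊕0⊕1 = 0
s8: b8⊕b9⊕b10⊕b11⊕b12⊕b13⊕b14⊕b15 = 1⊕1⊕1⊕0⊕1⊕1⊕0⊕1 = 0
Syndrome (s8...s1) = 0011 → position 3.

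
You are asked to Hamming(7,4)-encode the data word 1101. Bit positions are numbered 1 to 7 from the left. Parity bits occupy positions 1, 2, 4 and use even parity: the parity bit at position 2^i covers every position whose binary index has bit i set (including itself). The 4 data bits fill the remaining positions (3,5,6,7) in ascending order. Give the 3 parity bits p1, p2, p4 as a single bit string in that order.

Place data bits at non-power-of-two positions: b3=1, b5=1, b6=0, b7=1.
p1 = XOR of data positions {3,5,7} = 1⊕1⊕1 = 1
p2 = XOR of data positions {3,6,7} = 1⊕0⊕1 = 0
p4 = XOR of data positions {5,6,7} = 1⊕0⊕1 = 0
Parity bits p1,p2,p4 = 100

100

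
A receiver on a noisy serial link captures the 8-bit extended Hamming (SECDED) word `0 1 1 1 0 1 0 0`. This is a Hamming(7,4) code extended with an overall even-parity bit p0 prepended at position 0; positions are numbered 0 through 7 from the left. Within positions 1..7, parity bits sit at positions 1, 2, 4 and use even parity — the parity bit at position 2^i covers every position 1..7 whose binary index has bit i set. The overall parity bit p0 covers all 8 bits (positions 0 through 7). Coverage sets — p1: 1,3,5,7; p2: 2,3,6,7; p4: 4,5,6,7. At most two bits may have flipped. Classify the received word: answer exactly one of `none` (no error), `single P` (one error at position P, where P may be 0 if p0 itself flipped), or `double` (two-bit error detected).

s1: b1⊕b3⊕b5⊕b7 = 1⊕1⊕1⊕0 = 1
s2: b2⊕b3⊕b6⊕b7 = 1⊕1⊕0⊕0 = 0
s4: b4⊕b5⊕b6⊕b7 = 0⊕1⊕0⊕0 = 1
Syndrome (s4...s1) = 101 → position 5.
Overall parity (XOR of all 8 bits, including p0): 0⊕1⊕1⊕1⊕0⊕1⊕0⊕0 = 0
Overall=0, syndrome position=5 → double-bit error detected (uncorrectable).

double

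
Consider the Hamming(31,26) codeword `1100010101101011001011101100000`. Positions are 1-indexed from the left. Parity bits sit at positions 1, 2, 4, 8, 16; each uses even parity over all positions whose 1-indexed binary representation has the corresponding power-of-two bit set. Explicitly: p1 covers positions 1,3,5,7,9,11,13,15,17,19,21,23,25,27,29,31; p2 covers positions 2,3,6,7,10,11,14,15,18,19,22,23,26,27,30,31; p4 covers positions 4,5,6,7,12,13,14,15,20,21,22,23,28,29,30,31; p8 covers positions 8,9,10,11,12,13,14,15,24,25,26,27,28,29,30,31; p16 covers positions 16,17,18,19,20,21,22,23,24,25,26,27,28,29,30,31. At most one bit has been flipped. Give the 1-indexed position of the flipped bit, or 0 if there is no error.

26

s1: b1⊕b3⊕b5⊕b7⊕b9⊕b11⊕b13⊕b15⊕b17⊕b19⊕b21⊕b23⊕b25⊕b27⊕b29⊕b31 = 1⊕0⊕0⊕0⊕0⊕1⊕1⊕1⊕0⊕1⊕1⊕1⊕1⊕0⊕0⊕0 = 0
s2: b2⊕b3⊕b6⊕b7⊕b10⊕b11⊕b14⊕b15⊕b18⊕b19⊕b22⊕b23⊕b26⊕b27⊕b30⊕b31 = 1⊕0⊕1⊕0⊕1⊕1⊕0⊕1⊕0⊕1⊕1⊕1⊕1⊕0⊕0⊕0 = 1
s4: b4⊕b5⊕b6⊕b7⊕b12⊕b13⊕b14⊕b15⊕b20⊕b21⊕b22⊕b23⊕b28⊕b29⊕b30⊕b31 = 0⊕0⊕1⊕0⊕0⊕1⊕0⊕1⊕0⊕1⊕1⊕1⊕0⊕0⊕0⊕0 = 0
s8: b8⊕b9⊕b10⊕b11⊕b12⊕b13⊕b14⊕b15⊕b24⊕b25⊕b26⊕b27⊕b28⊕b29⊕b30⊕b31 = 1⊕0⊕1⊕1⊕0⊕1⊕0⊕1⊕0⊕1⊕1⊕0⊕0⊕0⊕0⊕0 = 1
s16: b16⊕b17⊕b18⊕b19⊕b20⊕b21⊕b22⊕b23⊕b24⊕b25⊕b26⊕b27⊕b28⊕b29⊕b30⊕b31 = 1⊕0⊕0⊕1⊕0⊕1⊕1⊕1⊕0⊕1⊕1⊕0⊕0⊕0⊕0⊕0 = 1
Syndrome (s16...s1) = 11010 → position 26.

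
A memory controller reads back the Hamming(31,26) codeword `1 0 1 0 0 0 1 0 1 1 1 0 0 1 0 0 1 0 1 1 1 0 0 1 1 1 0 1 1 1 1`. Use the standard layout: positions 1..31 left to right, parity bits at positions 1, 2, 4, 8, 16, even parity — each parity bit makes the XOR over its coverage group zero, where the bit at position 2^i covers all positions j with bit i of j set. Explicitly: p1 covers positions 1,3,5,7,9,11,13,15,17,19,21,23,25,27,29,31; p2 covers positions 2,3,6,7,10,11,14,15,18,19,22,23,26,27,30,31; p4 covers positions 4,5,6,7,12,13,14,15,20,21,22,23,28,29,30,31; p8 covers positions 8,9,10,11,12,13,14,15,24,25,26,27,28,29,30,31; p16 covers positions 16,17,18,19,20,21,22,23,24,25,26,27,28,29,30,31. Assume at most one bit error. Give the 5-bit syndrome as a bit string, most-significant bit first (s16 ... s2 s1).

11011

s1: b1⊕b3⊕b5⊕b7⊕b9⊕b11⊕b13⊕b15⊕b17⊕b19⊕b21⊕b23⊕b25⊕b27⊕b29⊕b31 = 1⊕1⊕0⊕1⊕1⊕1⊕0⊕0⊕1⊕1⊕1⊕0⊕1⊕0⊕1⊕1 = 1
s2: b2⊕b3⊕b6⊕b7⊕b10⊕b11⊕b14⊕b15⊕b18⊕b19⊕b22⊕b23⊕b26⊕b27⊕b30⊕b31 = 0⊕1⊕0⊕1⊕1⊕1⊕1⊕0⊕0⊕1⊕0⊕0⊕1⊕0⊕1⊕1 = 1
s4: b4⊕b5⊕b6⊕b7⊕b12⊕b13⊕b14⊕b15⊕b20⊕b21⊕b22⊕b23⊕b28⊕b29⊕b30⊕b31 = 0⊕0⊕0⊕1⊕0⊕0⊕1⊕0⊕1⊕1⊕0⊕0⊕1⊕1⊕1⊕1 = 0
s8: b8⊕b9⊕b10⊕b11⊕b12⊕b13⊕b14⊕b15⊕b24⊕b25⊕b26⊕b27⊕b28⊕b29⊕b30⊕b31 = 0⊕1⊕1⊕1⊕0⊕0⊕1⊕0⊕1⊕1⊕1⊕0⊕1⊕1⊕1⊕1 = 1
s16: b16⊕b17⊕b18⊕b19⊕b20⊕b21⊕b22⊕b23⊕b24⊕b25⊕b26⊕b27⊕b28⊕b29⊕b30⊕b31 = 0⊕1⊕0⊕1⊕1⊕1⊕0⊕0⊕1⊕1⊕1⊕0⊕1⊕1⊕1⊕1 = 1
Syndrome (s16...s1) = 11011 → position 27.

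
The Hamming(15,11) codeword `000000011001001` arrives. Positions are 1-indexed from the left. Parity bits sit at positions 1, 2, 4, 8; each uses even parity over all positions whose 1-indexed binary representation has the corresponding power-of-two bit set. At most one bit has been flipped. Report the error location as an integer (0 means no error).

2

s1: b1⊕b3⊕b5⊕b7⊕b9⊕b11⊕b13⊕b15 = 0⊕0⊕0⊕0⊕1⊕0⊕0⊕1 = 0
s2: b2⊕b3⊕b6⊕b7⊕b10⊕b11⊕b14⊕b15 = 0⊕0⊕0⊕0⊕0⊕0⊕0⊕1 = 1
s4: b4⊕b5⊕b6⊕b7⊕b12⊕b13⊕b14⊕b15 = 0⊕0⊕0⊕0⊕1⊕0⊕0⊕1 = 0
s8: b8⊕b9⊕b10⊕b11⊕b12⊕b13⊕b14⊕b15 = 1⊕1⊕0⊕0⊕1⊕0⊕0⊕1 = 0
Syndrome (s8...s1) = 0010 → position 2.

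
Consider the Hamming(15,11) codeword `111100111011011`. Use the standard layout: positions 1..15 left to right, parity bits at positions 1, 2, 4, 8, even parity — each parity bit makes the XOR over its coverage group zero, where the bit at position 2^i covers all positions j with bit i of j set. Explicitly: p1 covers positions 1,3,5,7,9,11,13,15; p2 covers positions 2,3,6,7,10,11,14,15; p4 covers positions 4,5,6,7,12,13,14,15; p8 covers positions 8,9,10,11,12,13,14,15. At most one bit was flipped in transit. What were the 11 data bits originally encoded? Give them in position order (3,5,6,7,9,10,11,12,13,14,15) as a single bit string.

10011011011

s1: b1⊕b3⊕b5⊕b7⊕b9⊕b11⊕b13⊕b15 = 1⊕1⊕0⊕1⊕1⊕1⊕0⊕1 = 0
s2: b2⊕b3⊕b6⊕b7⊕b10⊕b11⊕b14⊕b15 = 1⊕1⊕0⊕1⊕0⊕1⊕1⊕1 = 0
s4: b4⊕b5⊕b6⊕b7⊕b12⊕b13⊕b14⊕b15 = 1⊕0⊕0⊕1⊕1⊕0⊕1⊕1 = 1
s8: b8⊕b9⊕b10⊕b11⊕b12⊕b13⊕b14⊕b15 = 1⊕1⊕0⊕1⊕1⊕0⊕1⊕1 = 0
Syndrome (s8...s1) = 0100 → position 4.
Flip bit 4: corrected codeword = 111000111011011
Data bits at positions 3,5,6,7,9,10,11,12,13,14,15: 10011011011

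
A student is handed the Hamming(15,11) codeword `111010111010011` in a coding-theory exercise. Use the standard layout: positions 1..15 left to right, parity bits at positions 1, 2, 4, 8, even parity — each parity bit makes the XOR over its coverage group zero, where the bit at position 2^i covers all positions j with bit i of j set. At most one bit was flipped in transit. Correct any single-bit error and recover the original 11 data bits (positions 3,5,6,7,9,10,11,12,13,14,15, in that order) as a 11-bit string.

s1: b1⊕b3⊕b5⊕b7⊕b9⊕b11⊕b13⊕b15 = 1⊕1⊕1⊕1⊕1⊕1⊕0⊕1 = 1
s2: b2⊕b3⊕b6⊕b7⊕b10⊕b11⊕b14⊕b15 = 1⊕1⊕0⊕1⊕0⊕1⊕1⊕1 = 0
s4: b4⊕b5⊕b6⊕b7⊕b12⊕b13⊕b14⊕b15 = 0⊕1⊕0⊕1⊕0⊕0⊕1⊕1 = 0
s8: b8⊕b9⊕b10⊕b11⊕b12⊕b13⊕b14⊕b15 = 1⊕1⊕0⊕1⊕0⊕0⊕1⊕1 = 1
Syndrome (s8...s1) = 1001 → position 9.
Flip bit 9: corrected codeword = 111010110010011
Data bits at positions 3,5,6,7,9,10,11,12,13,14,15: 11010010011

11010010011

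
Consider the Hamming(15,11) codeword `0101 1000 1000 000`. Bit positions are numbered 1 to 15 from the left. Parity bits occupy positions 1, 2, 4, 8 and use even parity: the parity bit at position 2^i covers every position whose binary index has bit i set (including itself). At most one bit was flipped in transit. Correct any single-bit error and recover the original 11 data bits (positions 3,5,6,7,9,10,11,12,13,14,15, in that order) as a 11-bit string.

s1: b1⊕b3⊕b5⊕b7⊕b9⊕b11⊕b13⊕b15 = 0⊕0⊕1⊕0⊕1⊕0⊕0⊕0 = 0
s2: b2⊕b3⊕b6⊕b7⊕b10⊕b11⊕b14⊕b15 = 1⊕0⊕0⊕0⊕0⊕0⊕0⊕0 = 1
s4: b4⊕b5⊕b6⊕b7⊕b12⊕b13⊕b14⊕b15 = 1⊕1⊕0⊕0⊕0⊕0⊕0⊕0 = 0
s8: b8⊕b9⊕b10⊕b11⊕b12⊕b13⊕b14⊕b15 = 0⊕1⊕0⊕0⊕0⊕0⊕0⊕0 = 1
Syndrome (s8...s1) = 1010 → position 10.
Flip bit 10: corrected codeword = 010110001100000
Data bits at positions 3,5,6,7,9,10,11,12,13,14,15: 01001100000

01001100000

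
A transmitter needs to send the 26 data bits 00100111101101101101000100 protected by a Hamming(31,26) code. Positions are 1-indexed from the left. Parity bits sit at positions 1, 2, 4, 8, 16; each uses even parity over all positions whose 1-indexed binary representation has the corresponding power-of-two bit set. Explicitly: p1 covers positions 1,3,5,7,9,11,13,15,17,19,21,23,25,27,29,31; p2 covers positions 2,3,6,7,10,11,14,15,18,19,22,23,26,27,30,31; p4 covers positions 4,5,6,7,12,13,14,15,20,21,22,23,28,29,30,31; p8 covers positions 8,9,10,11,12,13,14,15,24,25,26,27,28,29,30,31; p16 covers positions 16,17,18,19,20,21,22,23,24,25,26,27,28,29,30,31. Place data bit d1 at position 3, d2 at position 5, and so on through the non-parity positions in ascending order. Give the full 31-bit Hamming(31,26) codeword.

Place data bits at non-power-of-two positions: b3=0, b5=0, b6=1, b7=0, b9=0, b10=1, b11=1, b12=1, b13=1, b14=0, b15=1, b17=1, b18=0, b19=1, b20=1, b21=0, b22=1, b23=1, b24=0, b25=1, b26=0, b27=0, b28=0, b29=1, b30=0, b31=0.
p1 = XOR of data positions {3,5,7,9,11,13,15,17,19,21,23,25,27,29,31} = 0⊕0⊕0⊕0⊕1⊕1⊕1⊕1⊕1⊕0⊕1⊕1⊕0⊕1⊕0 = 0
p2 = XOR of data positions {3,6,7,10,11,14,15,18,19,22,23,26,27,30,31} = 0⊕1⊕0⊕1⊕1⊕0⊕1⊕0⊕1⊕1⊕1⊕0⊕0⊕0⊕0 = 1
p4 = XOR of data positions {5,6,7,12,13,14,15,20,21,22,23,28,29,30,31} = 0⊕1⊕0⊕1⊕1⊕0⊕1⊕1⊕0⊕1⊕1⊕0⊕1⊕0⊕0 = 0
p8 = XOR of data positions {9,10,11,12,13,14,15,24,25,26,27,28,29,30,31} = 0⊕1⊕1⊕1⊕1⊕0⊕1⊕0⊕1⊕0⊕0⊕0⊕1⊕0⊕0 = 1
p16 = XOR of data positions {17,18,19,20,21,22,23,24,25,26,27,28,29,30,31} = 1⊕0⊕1⊕1⊕0⊕1⊕1⊕0⊕1⊕0⊕0⊕0⊕1⊕0⊕0 = 1
Codeword b1..b31 = 0100010101111011101101101000100

0100010101111011101101101000100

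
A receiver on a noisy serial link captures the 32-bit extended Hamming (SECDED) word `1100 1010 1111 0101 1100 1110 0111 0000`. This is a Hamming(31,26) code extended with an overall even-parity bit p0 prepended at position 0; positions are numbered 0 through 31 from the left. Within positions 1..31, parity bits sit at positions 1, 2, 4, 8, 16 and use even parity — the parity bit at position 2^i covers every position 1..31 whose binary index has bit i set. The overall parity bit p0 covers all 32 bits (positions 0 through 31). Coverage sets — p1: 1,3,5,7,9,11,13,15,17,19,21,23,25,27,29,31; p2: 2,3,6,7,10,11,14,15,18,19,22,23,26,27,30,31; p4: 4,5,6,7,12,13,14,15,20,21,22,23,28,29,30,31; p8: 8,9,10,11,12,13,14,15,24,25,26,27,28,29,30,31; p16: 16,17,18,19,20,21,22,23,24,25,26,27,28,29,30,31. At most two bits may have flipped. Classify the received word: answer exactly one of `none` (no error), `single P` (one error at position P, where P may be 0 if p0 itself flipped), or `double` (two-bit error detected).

double

s1: b1⊕b3⊕b5⊕b7⊕b9⊕b11⊕b13⊕b15⊕b17⊕b19⊕b21⊕b23⊕b25⊕b27⊕b29⊕b31 = 1⊕0⊕0⊕0⊕1⊕1⊕1⊕1⊕1⊕0⊕1⊕0⊕1⊕1⊕0⊕0 = 1
s2: b2⊕b3⊕b6⊕b7⊕b10⊕b11⊕b14⊕b15⊕b18⊕b19⊕b22⊕b23⊕b26⊕b27⊕b30⊕b31 = 0⊕0⊕1⊕0⊕1⊕1⊕0⊕1⊕0⊕0⊕1⊕0⊕1⊕1⊕0⊕0 = 1
s4: b4⊕b5⊕b6⊕b7⊕b12⊕b13⊕b14⊕b15⊕b20⊕b21⊕b22⊕b23⊕b28⊕b29⊕b30⊕b31 = 1⊕0⊕1⊕0⊕0⊕1⊕0⊕1⊕1⊕1⊕1⊕0⊕0⊕0⊕0⊕0 = 1
s8: b8⊕b9⊕b10⊕b11⊕b12⊕b13⊕b14⊕b15⊕b24⊕b25⊕b26⊕b27⊕b28⊕b29⊕b30⊕b31 = 1⊕1⊕1⊕1⊕0⊕1⊕0⊕1⊕0⊕1⊕1⊕1⊕0⊕0⊕0⊕0 = 1
s16: b16⊕b17⊕b18⊕b19⊕b20⊕b21⊕b22⊕b23⊕b24⊕b25⊕b26⊕b27⊕b28⊕b29⊕b30⊕b31 = 1⊕1⊕0⊕0⊕1⊕1⊕1⊕0⊕0⊕1⊕1⊕1⊕0⊕0⊕0⊕0 = 0
Syndrome (s16...s1) = 01111 → position 15.
Overall parity (XOR of all 32 bits, including p0): 1⊕1⊕0⊕0⊕1⊕0⊕1⊕0⊕1⊕1⊕1⊕1⊕0⊕1⊕0⊕1⊕1⊕1⊕0⊕0⊕1⊕1⊕1⊕0⊕0⊕1⊕1⊕1⊕0⊕0⊕0⊕0 = 0
Overall=0, syndrome position=15 → double-bit error detected (uncorrectable).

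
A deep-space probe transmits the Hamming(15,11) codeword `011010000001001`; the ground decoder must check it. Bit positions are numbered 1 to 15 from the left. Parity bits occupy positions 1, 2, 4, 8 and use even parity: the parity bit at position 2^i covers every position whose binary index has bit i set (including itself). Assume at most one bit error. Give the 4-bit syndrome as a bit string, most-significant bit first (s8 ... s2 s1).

0111

s1: b1⊕b3⊕b5⊕b7⊕b9⊕b11⊕b13⊕b15 = 0⊕1⊕1⊕0⊕0⊕0⊕0⊕1 = 1
s2: b2⊕b3⊕b6⊕b7⊕b10⊕b11⊕b14⊕b15 = 1⊕1⊕0⊕0⊕0⊕0⊕0⊕1 = 1
s4: b4⊕b5⊕b6⊕b7⊕b12⊕b13⊕b14⊕b15 = 0⊕1⊕0⊕0⊕1⊕0⊕0⊕1 = 1
s8: b8⊕b9⊕b10⊕b11⊕b12⊕b13⊕b14⊕b15 = 0⊕0⊕0⊕0⊕1⊕0⊕0⊕1 = 0
Syndrome (s8...s1) = 0111 → position 7.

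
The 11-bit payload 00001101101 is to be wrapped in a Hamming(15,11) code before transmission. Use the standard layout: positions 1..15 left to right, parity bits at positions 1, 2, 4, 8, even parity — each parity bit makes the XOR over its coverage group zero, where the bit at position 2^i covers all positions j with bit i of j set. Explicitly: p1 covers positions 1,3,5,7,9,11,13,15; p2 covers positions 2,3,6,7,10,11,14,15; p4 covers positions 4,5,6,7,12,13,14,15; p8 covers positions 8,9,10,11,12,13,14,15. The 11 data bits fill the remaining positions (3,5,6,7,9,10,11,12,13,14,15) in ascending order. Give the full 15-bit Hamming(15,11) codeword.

Place data bits at non-power-of-two positions: b3=0, b5=0, b6=0, b7=0, b9=1, b10=1, b11=0, b12=1, b13=1, b14=0, b15=1.
p1 = XOR of data positions {3,5,7,9,11,13,15} = 0⊕0⊕0⊕1⊕0⊕1⊕1 = 1
p2 = XOR of data positions {3,6,7,10,11,14,15} = 0⊕0⊕0⊕1⊕0⊕0⊕1 = 0
p4 = XOR of data positions {5,6,7,12,13,14,15} = 0⊕0⊕0⊕1⊕1⊕0⊕1 = 1
p8 = XOR of data positions {9,10,11,12,13,14,15} = 1⊕1⊕0⊕1⊕1⊕0⊕1 = 1
Codeword b1..b15 = 100100011101101

100100011101101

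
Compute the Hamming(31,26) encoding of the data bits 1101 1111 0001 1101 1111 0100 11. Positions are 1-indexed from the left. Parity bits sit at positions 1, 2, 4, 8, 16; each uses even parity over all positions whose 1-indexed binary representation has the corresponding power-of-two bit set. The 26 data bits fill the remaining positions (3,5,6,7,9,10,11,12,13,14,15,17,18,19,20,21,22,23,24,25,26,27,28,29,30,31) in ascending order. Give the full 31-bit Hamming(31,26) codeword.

Place data bits at non-power-of-two positions: b3=1, b5=1, b6=0, b7=1, b9=1, b10=1, b11=1, b12=1, b13=0, b14=0, b15=0, b17=1, b18=1, b19=1, b20=0, b21=1, b22=1, b23=1, b24=1, b25=1, b26=0, b27=1, b28=0, b29=0, b30=1, b31=1.
p1 = XOR of data positions {3,5,7,9,11,13,15,17,19,21,23,25,27,29,31} = 1⊕1⊕1⊕1⊕1⊕0⊕0⊕1⊕1⊕1⊕1⊕1⊕1⊕0⊕1 = 0
p2 = XOR of data positions {3,6,7,10,11,14,15,18,19,22,23,26,27,30,31} = 1⊕0⊕1⊕1⊕1⊕0⊕0⊕1⊕1⊕1⊕1⊕0⊕1⊕1⊕1 = 1
p4 = XOR of data positions {5,6,7,12,13,14,15,20,21,22,23,28,29,30,31} = 1⊕0⊕1⊕1⊕0⊕0⊕0⊕0⊕1⊕1⊕1⊕0⊕0⊕1⊕1 = 0
p8 = XOR of data positions {9,10,11,12,13,14,15,24,25,26,27,28,29,30,31} = 1⊕1⊕1⊕1⊕0⊕0⊕0⊕1⊕1⊕0⊕1⊕0⊕0⊕1⊕1 = 1
p16 = XOR of data positions {17,18,19,20,21,22,23,24,25,26,27,28,29,30,31} = 1⊕1⊕1⊕0⊕1⊕1⊕1⊕1⊕1⊕0⊕1⊕0⊕0⊕1⊕1 = 1
Codeword b1..b31 = 0110101111110001111011111010011

0110101111110001111011111010011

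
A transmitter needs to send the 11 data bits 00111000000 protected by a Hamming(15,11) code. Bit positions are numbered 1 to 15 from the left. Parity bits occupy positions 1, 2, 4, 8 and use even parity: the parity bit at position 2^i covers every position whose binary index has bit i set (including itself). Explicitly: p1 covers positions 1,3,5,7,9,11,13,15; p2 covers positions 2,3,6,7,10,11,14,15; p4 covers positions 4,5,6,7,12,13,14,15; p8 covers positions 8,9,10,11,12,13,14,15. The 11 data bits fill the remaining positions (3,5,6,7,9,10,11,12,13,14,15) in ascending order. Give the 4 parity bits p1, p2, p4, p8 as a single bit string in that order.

0001

Place data bits at non-power-of-two positions: b3=0, b5=0, b6=1, b7=1, b9=1, b10=0, b11=0, b12=0, b13=0, b14=0, b15=0.
p1 = XOR of data positions {3,5,7,9,11,13,15} = 0⊕0⊕1⊕1⊕0⊕0⊕0 = 0
p2 = XOR of data positions {3,6,7,10,11,14,15} = 0⊕1⊕1⊕0⊕0⊕0⊕0 = 0
p4 = XOR of data positions {5,6,7,12,13,14,15} = 0⊕1⊕1⊕0⊕0⊕0⊕0 = 0
p8 = XOR of data positions {9,10,11,12,13,14,15} = 1⊕0⊕0⊕0⊕0⊕0⊕0 = 1
Parity bits p1,p2,p4,p8 = 0001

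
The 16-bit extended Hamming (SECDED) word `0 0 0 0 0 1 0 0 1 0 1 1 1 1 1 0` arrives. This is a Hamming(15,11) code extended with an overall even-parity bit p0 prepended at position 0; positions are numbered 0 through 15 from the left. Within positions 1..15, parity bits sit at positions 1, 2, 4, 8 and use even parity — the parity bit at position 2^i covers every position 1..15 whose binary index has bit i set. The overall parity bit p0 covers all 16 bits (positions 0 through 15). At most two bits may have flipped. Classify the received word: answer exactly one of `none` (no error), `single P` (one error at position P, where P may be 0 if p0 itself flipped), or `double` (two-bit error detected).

single 3

s1: b1⊕b3⊕b5⊕b7⊕b9⊕b11⊕b13⊕b15 = 0⊕0⊕1⊕0⊕0⊕1⊕1⊕0 = 1
s2: b2⊕b3⊕b6⊕b7⊕b10⊕b11⊕b14⊕b15 = 0⊕0⊕0⊕0⊕1⊕1⊕1⊕0 = 1
s4: b4⊕b5⊕b6⊕b7⊕b12⊕b13⊕b14⊕b15 = 0⊕1⊕0⊕0⊕1⊕1⊕1⊕0 = 0
s8: b8⊕b9⊕b10⊕b11⊕b12⊕b13⊕b14⊕b15 = 1⊕0⊕1⊕1⊕1⊕1⊕1⊕0 = 0
Syndrome (s8...s1) = 0011 → position 3.
Overall parity (XOR of all 16 bits, including p0): 0⊕0⊕0⊕0⊕0⊕1⊕0⊕0⊕1⊕0⊕1⊕1⊕1⊕1⊕1⊕0 = 1
Overall=1, syndrome position=3 → single-bit error at position 3.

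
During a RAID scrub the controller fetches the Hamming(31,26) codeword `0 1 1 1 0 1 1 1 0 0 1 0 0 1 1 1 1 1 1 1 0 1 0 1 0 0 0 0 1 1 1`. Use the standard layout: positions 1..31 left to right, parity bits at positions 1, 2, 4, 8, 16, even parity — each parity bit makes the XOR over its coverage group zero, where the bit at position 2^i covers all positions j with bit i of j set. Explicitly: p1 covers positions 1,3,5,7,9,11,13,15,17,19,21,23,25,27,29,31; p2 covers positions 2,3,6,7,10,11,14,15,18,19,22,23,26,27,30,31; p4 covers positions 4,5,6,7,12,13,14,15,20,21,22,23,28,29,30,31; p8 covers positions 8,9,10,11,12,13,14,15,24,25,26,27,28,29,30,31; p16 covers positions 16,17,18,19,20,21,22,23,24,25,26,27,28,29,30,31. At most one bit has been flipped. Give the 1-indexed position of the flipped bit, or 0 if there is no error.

0

s1: b1⊕b3⊕b5⊕b7⊕b9⊕b11⊕b13⊕b15⊕b17⊕b19⊕b21⊕b23⊕b25⊕b27⊕b29⊕b31 = 0⊕1⊕0⊕1⊕0⊕1⊕0⊕1⊕1⊕1⊕0⊕0⊕0⊕0⊕1⊕1 = 0
s2: b2⊕b3⊕b6⊕b7⊕b10⊕b11⊕b14⊕b15⊕b18⊕b19⊕b22⊕b23⊕b26⊕b27⊕b30⊕b31 = 1⊕1⊕1⊕1⊕0⊕1⊕1⊕1⊕1⊕1⊕1⊕0⊕0⊕0⊕1⊕1 = 0
s4: b4⊕b5⊕b6⊕b7⊕b12⊕b13⊕b14⊕b15⊕b20⊕b21⊕b22⊕b23⊕b28⊕b29⊕b30⊕b31 = 1⊕0⊕1⊕1⊕0⊕0⊕1⊕1⊕1⊕0⊕1⊕0⊕0⊕1⊕1⊕1 = 0
s8: b8⊕b9⊕b10⊕b11⊕b12⊕b13⊕b14⊕b15⊕b24⊕b25⊕b26⊕b27⊕b28⊕b29⊕b30⊕b31 = 1⊕0⊕0⊕1⊕0⊕0⊕1⊕1⊕1⊕0⊕0⊕0⊕0⊕1⊕1⊕1 = 0
s16: b16⊕b17⊕b18⊕b19⊕b20⊕b21⊕b22⊕b23⊕b24⊕b25⊕b26⊕b27⊕b28⊕b29⊕b30⊕b31 = 1⊕1⊕1⊕1⊕1⊕0⊕1⊕0⊕1⊕0⊕0⊕0⊕0⊕1⊕1⊕1 = 0
Syndrome (s16...s1) = 00000 → position 0 (no error).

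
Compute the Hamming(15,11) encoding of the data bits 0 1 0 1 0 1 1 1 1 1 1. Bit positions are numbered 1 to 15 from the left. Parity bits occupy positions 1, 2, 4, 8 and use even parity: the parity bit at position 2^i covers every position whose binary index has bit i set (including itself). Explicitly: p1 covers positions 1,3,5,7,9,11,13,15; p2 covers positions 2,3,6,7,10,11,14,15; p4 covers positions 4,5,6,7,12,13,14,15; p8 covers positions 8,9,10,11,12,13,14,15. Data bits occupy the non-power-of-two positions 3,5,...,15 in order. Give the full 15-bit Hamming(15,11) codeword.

110010100111111

Place data bits at non-power-of-two positions: b3=0, b5=1, b6=0, b7=1, b9=0, b10=1, b11=1, b12=1, b13=1, b14=1, b15=1.
p1 = XOR of data positions {3,5,7,9,11,13,15} = 0⊕1⊕1⊕0⊕1⊕1⊕1 = 1
p2 = XOR of data positions {3,6,7,10,11,14,15} = 0⊕0⊕1⊕1⊕1⊕1⊕1 = 1
p4 = XOR of data positions {5,6,7,12,13,14,15} = 1⊕0⊕1⊕1⊕1⊕1⊕1 = 0
p8 = XOR of data positions {9,10,11,12,13,14,15} = 0⊕1⊕1⊕1⊕1⊕1⊕1 = 0
Codeword b1..b15 = 110010100111111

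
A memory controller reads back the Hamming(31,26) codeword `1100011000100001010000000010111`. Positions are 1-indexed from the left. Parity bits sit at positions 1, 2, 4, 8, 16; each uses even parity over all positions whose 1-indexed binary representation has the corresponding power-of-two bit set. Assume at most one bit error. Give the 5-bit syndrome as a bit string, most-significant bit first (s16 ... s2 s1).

01100

s1: b1⊕b3⊕b5⊕b7⊕b9⊕b11⊕b13⊕b15⊕b17⊕b19⊕b21⊕b23⊕b25⊕b27⊕b29⊕b31 = 1⊕0⊕0⊕1⊕0⊕1⊕0⊕0⊕0⊕0⊕0⊕0⊕0⊕1⊕1⊕1 = 0
s2: b2⊕b3⊕b6⊕b7⊕b10⊕b11⊕b14⊕b15⊕b18⊕b19⊕b22⊕b23⊕b26⊕b27⊕b30⊕b31 = 1⊕0⊕1⊕1⊕0⊕1⊕0⊕0⊕1⊕0⊕0⊕0⊕0⊕1⊕1⊕1 = 0
s4: b4⊕b5⊕b6⊕b7⊕b12⊕b13⊕b14⊕b15⊕b20⊕b21⊕b22⊕b23⊕b28⊕b29⊕b30⊕b31 = 0⊕0⊕1⊕1⊕0⊕0⊕0⊕0⊕0⊕0⊕0⊕0⊕0⊕1⊕1⊕1 = 1
s8: b8⊕b9⊕b10⊕b11⊕b12⊕b13⊕b14⊕b15⊕b24⊕b25⊕b26⊕b27⊕b28⊕b29⊕b30⊕b31 = 0⊕0⊕0⊕1⊕0⊕0⊕0⊕0⊕0⊕0⊕0⊕1⊕0⊕1⊕1⊕1 = 1
s16: b16⊕b17⊕b18⊕b19⊕b20⊕b21⊕b22⊕b23⊕b24⊕b25⊕b26⊕b27⊕b28⊕b29⊕b30⊕b31 = 1⊕0⊕1⊕0⊕0⊕0⊕0⊕0⊕0⊕0⊕0⊕1⊕0⊕1⊕1⊕1 = 0
Syndrome (s16...s1) = 01100 → position 12.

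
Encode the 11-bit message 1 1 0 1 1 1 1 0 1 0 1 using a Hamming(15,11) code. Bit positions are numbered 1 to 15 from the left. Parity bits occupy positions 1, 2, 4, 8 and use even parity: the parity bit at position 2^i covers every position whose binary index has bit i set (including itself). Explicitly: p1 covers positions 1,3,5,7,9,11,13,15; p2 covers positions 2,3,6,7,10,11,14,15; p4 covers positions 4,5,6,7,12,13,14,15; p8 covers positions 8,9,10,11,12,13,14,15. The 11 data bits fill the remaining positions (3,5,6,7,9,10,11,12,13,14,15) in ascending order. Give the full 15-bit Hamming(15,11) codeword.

Place data bits at non-power-of-two positions: b3=1, b5=1, b6=0, b7=1, b9=1, b10=1, b11=1, b12=0, b13=1, b14=0, b15=1.
p1 = XOR of data positions {3,5,7,9,11,13,15} = 1⊕1⊕1⊕1⊕1⊕1⊕1 = 1
p2 = XOR of data positions {3,6,7,10,11,14,15} = 1⊕0⊕1⊕1⊕1⊕0⊕1 = 1
p4 = XOR of data positions {5,6,7,12,13,14,15} = 1⊕0⊕1⊕0⊕1⊕0⊕1 = 0
p8 = XOR of data positions {9,10,11,12,13,14,15} = 1⊕1⊕1⊕0⊕1⊕0⊕1 = 1
Codeword b1..b15 = 111010111110101

111010111110101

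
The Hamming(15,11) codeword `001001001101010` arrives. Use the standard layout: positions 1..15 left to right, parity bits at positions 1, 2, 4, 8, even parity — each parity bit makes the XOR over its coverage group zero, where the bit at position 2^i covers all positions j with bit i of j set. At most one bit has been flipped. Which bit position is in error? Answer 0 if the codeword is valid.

s1: b1⊕b3⊕b5⊕b7⊕b9⊕b11⊕b13⊕b15 = 0⊕1⊕0⊕0⊕1⊕0⊕0⊕0 = 0
s2: b2⊕b3⊕b6⊕b7⊕b10⊕b11⊕b14⊕b15 = 0⊕1⊕1⊕0⊕1⊕0⊕1⊕0 = 0
s4: b4⊕b5⊕b6⊕b7⊕b12⊕b13⊕b14⊕b15 = 0⊕0⊕1⊕0⊕1⊕0⊕1⊕0 = 1
s8: b8⊕b9⊕b10⊕b11⊕b12⊕b13⊕b14⊕b15 = 0⊕1⊕1⊕0⊕1⊕0⊕1⊕0 = 0
Syndrome (s8...s1) = 0100 → position 4.

4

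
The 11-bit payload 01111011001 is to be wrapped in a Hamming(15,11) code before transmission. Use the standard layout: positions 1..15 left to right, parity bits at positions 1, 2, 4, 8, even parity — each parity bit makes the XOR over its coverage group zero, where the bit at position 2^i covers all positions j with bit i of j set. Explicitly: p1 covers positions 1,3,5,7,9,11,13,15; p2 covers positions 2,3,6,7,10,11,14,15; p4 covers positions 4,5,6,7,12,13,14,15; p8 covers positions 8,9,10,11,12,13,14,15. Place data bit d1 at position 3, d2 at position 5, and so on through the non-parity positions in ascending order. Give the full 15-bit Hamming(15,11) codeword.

100111101011001

Place data bits at non-power-of-two positions: b3=0, b5=1, b6=1, b7=1, b9=1, b10=0, b11=1, b12=1, b13=0, b14=0, b15=1.
p1 = XOR of data positions {3,5,7,9,11,13,15} = 0⊕1⊕1⊕1⊕1⊕0⊕1 = 1
p2 = XOR of data positions {3,6,7,10,11,14,15} = 0⊕1⊕1⊕0⊕1⊕0⊕1 = 0
p4 = XOR of data positions {5,6,7,12,13,14,15} = 1⊕1⊕1⊕1⊕0⊕0⊕1 = 1
p8 = XOR of data positions {9,10,11,12,13,14,15} = 1⊕0⊕1⊕1⊕0⊕0⊕1 = 0
Codeword b1..b15 = 100111101011001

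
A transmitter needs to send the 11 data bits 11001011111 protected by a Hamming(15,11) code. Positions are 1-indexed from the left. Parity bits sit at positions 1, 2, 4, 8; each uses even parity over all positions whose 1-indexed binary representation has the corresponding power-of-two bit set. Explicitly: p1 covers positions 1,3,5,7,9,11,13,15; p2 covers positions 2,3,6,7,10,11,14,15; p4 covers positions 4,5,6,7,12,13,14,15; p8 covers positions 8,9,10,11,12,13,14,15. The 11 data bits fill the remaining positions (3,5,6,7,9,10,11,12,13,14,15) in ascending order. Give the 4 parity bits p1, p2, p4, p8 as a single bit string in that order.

0010

Place data bits at non-power-of-two positions: b3=1, b5=1, b6=0, b7=0, b9=1, b10=0, b11=1, b12=1, b13=1, b14=1, b15=1.
p1 = XOR of data positions {3,5,7,9,11,13,15} = 1⊕1⊕0⊕1⊕1⊕1⊕1 = 0
p2 = XOR of data positions {3,6,7,10,11,14,15} = 1⊕0⊕0⊕0⊕1⊕1⊕1 = 0
p4 = XOR of data positions {5,6,7,12,13,14,15} = 1⊕0⊕0⊕1⊕1⊕1⊕1 = 1
p8 = XOR of data positions {9,10,11,12,13,14,15} = 1⊕0⊕1⊕1⊕1⊕1⊕1 = 0
Parity bits p1,p2,p4,p8 = 0010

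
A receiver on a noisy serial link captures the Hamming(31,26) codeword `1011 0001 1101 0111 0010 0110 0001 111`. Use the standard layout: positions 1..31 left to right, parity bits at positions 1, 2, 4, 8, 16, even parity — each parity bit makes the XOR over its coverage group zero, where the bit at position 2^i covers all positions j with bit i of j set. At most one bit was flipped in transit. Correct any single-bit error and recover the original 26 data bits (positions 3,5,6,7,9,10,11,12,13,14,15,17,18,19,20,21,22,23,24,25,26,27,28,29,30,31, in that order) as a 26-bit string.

s1: b1⊕b3⊕b5⊕b7⊕b9⊕b11⊕b13⊕b15⊕b17⊕b19⊕b21⊕b23⊕b25⊕b27⊕b29⊕b31 = 1⊕1⊕0⊕0⊕1⊕0⊕0⊕1⊕0⊕1⊕0⊕1⊕0⊕0⊕1⊕1 = 0
s2: b2⊕b3⊕b6⊕b7⊕b10⊕b11⊕b14⊕b15⊕b18⊕b19⊕b22⊕b23⊕b26⊕b27⊕b30⊕b31 = 0⊕1⊕0⊕0⊕1⊕0⊕1⊕1⊕0⊕1⊕1⊕1⊕0⊕0⊕1⊕1 = 1
s4: b4⊕b5⊕b6⊕b7⊕b12⊕b13⊕b14⊕b15⊕b20⊕b21⊕b22⊕b23⊕b28⊕b29⊕b30⊕b31 = 1⊕0⊕0⊕0⊕1⊕0⊕1⊕1⊕0⊕0⊕1⊕1⊕1⊕1⊕1⊕1 = 0
s8: b8⊕b9⊕b10⊕b11⊕b12⊕b13⊕b14⊕b15⊕b24⊕b25⊕b26⊕b27⊕b28⊕b29⊕b30⊕b31 = 1⊕1⊕1⊕0⊕1⊕0⊕1⊕1⊕0⊕0⊕0⊕0⊕1⊕1⊕1⊕1 = 0
s16: b16⊕b17⊕b18⊕b19⊕b20⊕b21⊕b22⊕b23⊕b24⊕b25⊕b26⊕b27⊕b28⊕b29⊕b30⊕b31 = 1⊕0⊕0⊕1⊕0⊕0⊕1⊕1⊕0⊕0⊕0⊕0⊕1⊕1⊕1⊕1 = 0
Syndrome (s16...s1) = 00010 → position 2.
Flip bit 2: corrected codeword = 1111000111010111001001100001111
Data bits at positions 3,5,6,7,9,10,11,12,13,14,15,17,18,19,20,21,22,23,24,25,26,27,28,29,30,31: 10001101011001001100001111

10001101011001001100001111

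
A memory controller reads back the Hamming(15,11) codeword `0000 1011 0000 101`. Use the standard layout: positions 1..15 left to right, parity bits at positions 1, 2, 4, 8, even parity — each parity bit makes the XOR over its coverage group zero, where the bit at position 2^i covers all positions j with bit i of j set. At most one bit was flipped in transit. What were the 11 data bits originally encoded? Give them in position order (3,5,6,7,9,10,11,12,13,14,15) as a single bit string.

s1: b1⊕b3⊕b5⊕b7⊕b9⊕b11⊕b13⊕b15 = 0⊕0⊕1⊕1⊕0⊕0⊕1⊕1 = 0
s2: b2⊕b3⊕b6⊕b7⊕b10⊕b11⊕b14⊕b15 = 0⊕0⊕0⊕1⊕0⊕0⊕0⊕1 = 0
s4: b4⊕b5⊕b6⊕b7⊕b12⊕b13⊕b14⊕b15 = 0⊕1⊕0⊕1⊕0⊕1⊕0⊕1 = 0
s8: b8⊕b9⊕b10⊕b11⊕b12⊕b13⊕b14⊕b15 = 1⊕0⊕0⊕0⊕0⊕1⊕0⊕1 = 1
Syndrome (s8...s1) = 1000 → position 8.
Flip bit 8: corrected codeword = 000010100000101
Data bits at positions 3,5,6,7,9,10,11,12,13,14,15: 01010000101

01010000101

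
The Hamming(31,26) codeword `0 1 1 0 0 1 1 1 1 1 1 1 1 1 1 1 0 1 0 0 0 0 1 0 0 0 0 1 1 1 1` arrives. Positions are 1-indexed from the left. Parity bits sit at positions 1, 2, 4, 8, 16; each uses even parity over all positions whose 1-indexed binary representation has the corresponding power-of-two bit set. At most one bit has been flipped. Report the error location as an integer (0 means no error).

s1: b1⊕b3⊕b5⊕b7⊕b9⊕b11⊕b13⊕b15⊕b17⊕b19⊕b21⊕b23⊕b25⊕b27⊕b29⊕b31 = 0⊕1⊕0⊕1⊕1⊕1⊕1⊕1⊕0⊕0⊕0⊕1⊕0⊕0⊕1⊕1 = 1
s2: b2⊕b3⊕b6⊕b7⊕b10⊕b11⊕b14⊕b15⊕b18⊕b19⊕b22⊕b23⊕b26⊕b27⊕b30⊕b31 = 1⊕1⊕1⊕1⊕1⊕1⊕1⊕1⊕1⊕0⊕0⊕1⊕0⊕0⊕1⊕1 = 0
s4: b4⊕b5⊕b6⊕b7⊕b12⊕b13⊕b14⊕b15⊕b20⊕b21⊕b22⊕b23⊕b28⊕b29⊕b30⊕b31 = 0⊕0⊕1⊕1⊕1⊕1⊕1⊕1⊕0⊕0⊕0⊕1⊕1⊕1⊕1⊕1 = 1
s8: b8⊕b9⊕b10⊕b11⊕b12⊕b13⊕b14⊕b15⊕b24⊕b25⊕b26⊕b27⊕b28⊕b29⊕b30⊕b31 = 1⊕1⊕1⊕1⊕1⊕1⊕1⊕1⊕0⊕0⊕0⊕0⊕1⊕1⊕1⊕1 = 0
s16: b16⊕b17⊕b18⊕b19⊕b20⊕b21⊕b22⊕b23⊕b24⊕b25⊕b26⊕b27⊕b28⊕b29⊕b30⊕b31 = 1⊕0⊕1⊕0⊕0⊕0⊕0⊕1⊕0⊕0⊕0⊕0⊕1⊕1⊕1⊕1 = 1
Syndrome (s16...s1) = 10101 → position 21.

21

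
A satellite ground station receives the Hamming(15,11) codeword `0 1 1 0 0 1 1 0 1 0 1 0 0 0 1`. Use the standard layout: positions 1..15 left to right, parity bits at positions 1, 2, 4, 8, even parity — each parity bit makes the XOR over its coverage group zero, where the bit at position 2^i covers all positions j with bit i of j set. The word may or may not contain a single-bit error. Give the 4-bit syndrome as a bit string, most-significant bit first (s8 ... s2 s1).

1101

s1: b1⊕b3⊕b5⊕b7⊕b9⊕b11⊕b13⊕b15 = 0⊕1⊕0⊕1⊕1⊕1⊕0⊕1 = 1
s2: b2⊕b3⊕b6⊕b7⊕b10⊕b11⊕b14⊕b15 = 1⊕1⊕1⊕1⊕0⊕1⊕0⊕1 = 0
s4: b4⊕b5⊕b6⊕b7⊕b12⊕b13⊕b14⊕b15 = 0⊕0⊕1⊕1⊕0⊕0⊕0⊕1 = 1
s8: b8⊕b9⊕b10⊕b11⊕b12⊕b13⊕b14⊕b15 = 0⊕1⊕0⊕1⊕0⊕0⊕0⊕1 = 1
Syndrome (s8...s1) = 1101 → position 13.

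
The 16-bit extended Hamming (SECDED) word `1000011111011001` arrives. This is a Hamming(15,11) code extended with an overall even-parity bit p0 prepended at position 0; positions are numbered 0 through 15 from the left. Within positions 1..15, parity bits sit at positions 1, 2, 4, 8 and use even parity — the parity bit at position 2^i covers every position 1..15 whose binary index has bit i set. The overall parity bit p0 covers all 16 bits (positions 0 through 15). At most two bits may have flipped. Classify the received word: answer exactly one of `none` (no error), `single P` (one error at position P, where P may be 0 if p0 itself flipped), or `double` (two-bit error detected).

single 13

s1: b1⊕b3⊕b5⊕b7⊕b9⊕b11⊕b13⊕b15 = 0⊕0⊕1⊕1⊕1⊕1⊕0⊕1 = 1
s2: b2⊕b3⊕b6⊕b7⊕b10⊕b11⊕b14⊕b15 = 0⊕0⊕1⊕1⊕0⊕1⊕0⊕1 = 0
s4: b4⊕b5⊕b6⊕b7⊕b12⊕b13⊕b14⊕b15 = 0⊕1⊕1⊕1⊕1⊕0⊕0⊕1 = 1
s8: b8⊕b9⊕b10⊕b11⊕b12⊕b13⊕b14⊕b15 = 1⊕1⊕0⊕1⊕1⊕0⊕0⊕1 = 1
Syndrome (s8...s1) = 1101 → position 13.
Overall parity (XOR of all 16 bits, including p0): 1⊕0⊕0⊕0⊕0⊕1⊕1⊕1⊕1⊕1⊕0⊕1⊕1⊕0⊕0⊕1 = 1
Overall=1, syndrome position=13 → single-bit error at position 13.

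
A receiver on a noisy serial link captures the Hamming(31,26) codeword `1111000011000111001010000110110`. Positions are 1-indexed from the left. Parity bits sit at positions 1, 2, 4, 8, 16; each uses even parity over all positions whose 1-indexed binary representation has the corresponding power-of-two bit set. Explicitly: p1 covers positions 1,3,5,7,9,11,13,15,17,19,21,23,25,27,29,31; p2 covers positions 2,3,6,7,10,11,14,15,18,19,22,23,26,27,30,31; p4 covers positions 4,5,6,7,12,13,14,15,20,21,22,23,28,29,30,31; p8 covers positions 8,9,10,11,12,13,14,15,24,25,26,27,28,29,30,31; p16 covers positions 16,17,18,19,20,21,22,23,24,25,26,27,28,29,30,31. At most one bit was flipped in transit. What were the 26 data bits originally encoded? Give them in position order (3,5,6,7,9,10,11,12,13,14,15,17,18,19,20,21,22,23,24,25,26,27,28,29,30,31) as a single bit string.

s1: b1⊕b3⊕b5⊕b7⊕b9⊕b11⊕b13⊕b15⊕b17⊕b19⊕b21⊕b23⊕b25⊕b27⊕b29⊕b31 = 1⊕1⊕0⊕0⊕1⊕0⊕0⊕1⊕0⊕1⊕1⊕0⊕0⊕1⊕1⊕0 = 0
s2: b2⊕b3⊕b6⊕b7⊕b10⊕b11⊕b14⊕b15⊕b18⊕b19⊕b22⊕b23⊕b26⊕b27⊕b30⊕b31 = 1⊕1⊕0⊕0⊕1⊕0⊕1⊕1⊕0⊕1⊕0⊕0⊕1⊕1⊕1⊕0 = 1
s4: b4⊕b5⊕b6⊕b7⊕b12⊕b13⊕b14⊕b15⊕b20⊕b21⊕b22⊕b23⊕b28⊕b29⊕b30⊕b31 = 1⊕0⊕0⊕0⊕0⊕0⊕1⊕1⊕0⊕1⊕0⊕0⊕0⊕1⊕1⊕0 = 0
s8: b8⊕b9⊕b10⊕b11⊕b12⊕b13⊕b14⊕b15⊕b24⊕b25⊕b26⊕b27⊕b28⊕b29⊕b30⊕b31 = 0⊕1⊕1⊕0⊕0⊕0⊕1⊕1⊕0⊕0⊕1⊕1⊕0⊕1⊕1⊕0 = 0
s16: b16⊕b17⊕b18⊕b19⊕b20⊕b21⊕b22⊕b23⊕b24⊕b25⊕b26⊕b27⊕b28⊕b29⊕b30⊕b31 = 1⊕0⊕0⊕1⊕0⊕1⊕0⊕0⊕0⊕0⊕1⊕1⊕0⊕1⊕1⊕0 = 1
Syndrome (s16...s1) = 10010 → position 18.
Flip bit 18: corrected codeword = 1111000011000111011010000110110
Data bits at positions 3,5,6,7,9,10,11,12,13,14,15,17,18,19,20,21,22,23,24,25,26,27,28,29,30,31: 10001100011011010000110110

10001100011011010000110110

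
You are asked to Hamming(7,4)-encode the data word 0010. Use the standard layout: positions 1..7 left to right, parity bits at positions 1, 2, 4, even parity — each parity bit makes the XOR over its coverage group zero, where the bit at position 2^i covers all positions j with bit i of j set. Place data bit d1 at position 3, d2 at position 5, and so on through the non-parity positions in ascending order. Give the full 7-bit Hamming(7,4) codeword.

Place data bits at non-power-of-two positions: b3=0, b5=0, b6=1, b7=0.
p1 = XOR of data positions {3,5,7} = 0⊕0⊕0 = 0
p2 = XOR of data positions {3,6,7} = 0⊕1⊕0 = 1
p4 = XOR of data positions {5,6,7} = 0⊕1⊕0 = 1
Codeword b1..b7 = 0101010

0101010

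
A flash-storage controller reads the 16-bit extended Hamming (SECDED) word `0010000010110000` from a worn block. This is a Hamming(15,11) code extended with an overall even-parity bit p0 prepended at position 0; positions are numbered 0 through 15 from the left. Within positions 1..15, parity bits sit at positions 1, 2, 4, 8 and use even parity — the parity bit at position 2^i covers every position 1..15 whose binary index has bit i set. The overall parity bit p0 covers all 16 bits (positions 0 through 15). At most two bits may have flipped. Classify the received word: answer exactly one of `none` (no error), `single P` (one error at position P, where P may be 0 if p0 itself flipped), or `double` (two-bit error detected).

double

s1: b1⊕b3⊕b5⊕b7⊕b9⊕b11⊕b13⊕b15 = 0⊕0⊕0⊕0⊕0⊕1⊕0⊕0 = 1
s2: b2⊕b3⊕b6⊕b7⊕b10⊕b11⊕b14⊕b15 = 1⊕0⊕0⊕0⊕1⊕1⊕0⊕0 = 1
s4: b4⊕b5⊕b6⊕b7⊕b12⊕b13⊕b14⊕b15 = 0⊕0⊕0⊕0⊕0⊕0⊕0⊕0 = 0
s8: b8⊕b9⊕b10⊕b11⊕b12⊕b13⊕b14⊕b15 = 1⊕0⊕1⊕1⊕0⊕0⊕0⊕0 = 1
Syndrome (s8...s1) = 1011 → position 11.
Overall parity (XOR of all 16 bits, including p0): 0⊕0⊕1⊕0⊕0⊕0⊕0⊕0⊕1⊕0⊕1⊕1⊕0⊕0⊕0⊕0 = 0
Overall=0, syndrome position=11 → double-bit error detected (uncorrectable).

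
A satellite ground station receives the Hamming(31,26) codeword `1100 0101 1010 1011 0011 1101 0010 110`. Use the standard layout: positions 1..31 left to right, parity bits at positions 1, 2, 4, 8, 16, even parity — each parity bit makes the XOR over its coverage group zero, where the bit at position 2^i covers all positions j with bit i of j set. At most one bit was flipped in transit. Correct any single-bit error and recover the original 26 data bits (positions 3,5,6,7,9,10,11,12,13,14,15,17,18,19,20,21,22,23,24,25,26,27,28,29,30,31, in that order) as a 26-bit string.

00101010101001111011010110

s1: b1⊕b3⊕b5⊕b7⊕b9⊕b11⊕b13⊕b15⊕b17⊕b19⊕b21⊕b23⊕b25⊕b27⊕b29⊕b31 = 1⊕0⊕0⊕0⊕1⊕1⊕1⊕1⊕0⊕1⊕1⊕0⊕0⊕1⊕1⊕0 = 1
s2: b2⊕b3⊕b6⊕b7⊕b10⊕b11⊕b14⊕b15⊕b18⊕b19⊕b22⊕b23⊕b26⊕b27⊕b30⊕b31 = 1⊕0⊕1⊕0⊕0⊕1⊕0⊕1⊕0⊕1⊕1⊕0⊕0⊕1⊕1⊕0 = 0
s4: b4⊕b5⊕b6⊕b7⊕b12⊕b13⊕b14⊕b15⊕b20⊕b21⊕b22⊕b23⊕b28⊕b29⊕b30⊕b31 = 0⊕0⊕1⊕0⊕0⊕1⊕0⊕1⊕1⊕1⊕1⊕0⊕0⊕1⊕1⊕0 = 0
s8: b8⊕b9⊕b10⊕b11⊕b12⊕b13⊕b14⊕b15⊕b24⊕b25⊕b26⊕b27⊕b28⊕b29⊕b30⊕b31 = 1⊕1⊕0⊕1⊕0⊕1⊕0⊕1⊕1⊕0⊕0⊕1⊕0⊕1⊕1⊕0 = 1
s16: b16⊕b17⊕b18⊕b19⊕b20⊕b21⊕b22⊕b23⊕b24⊕b25⊕b26⊕b27⊕b28⊕b29⊕b30⊕b31 = 1⊕0⊕0⊕1⊕1⊕1⊕1⊕0⊕1⊕0⊕0⊕1⊕0⊕1⊕1⊕0 = 1
Syndrome (s16...s1) = 11001 → position 25.
Flip bit 25: corrected codeword = 1100010110101011001111011010110
Data bits at positions 3,5,6,7,9,10,11,12,13,14,15,17,18,19,20,21,22,23,24,25,26,27,28,29,30,31: 00101010101001111011010110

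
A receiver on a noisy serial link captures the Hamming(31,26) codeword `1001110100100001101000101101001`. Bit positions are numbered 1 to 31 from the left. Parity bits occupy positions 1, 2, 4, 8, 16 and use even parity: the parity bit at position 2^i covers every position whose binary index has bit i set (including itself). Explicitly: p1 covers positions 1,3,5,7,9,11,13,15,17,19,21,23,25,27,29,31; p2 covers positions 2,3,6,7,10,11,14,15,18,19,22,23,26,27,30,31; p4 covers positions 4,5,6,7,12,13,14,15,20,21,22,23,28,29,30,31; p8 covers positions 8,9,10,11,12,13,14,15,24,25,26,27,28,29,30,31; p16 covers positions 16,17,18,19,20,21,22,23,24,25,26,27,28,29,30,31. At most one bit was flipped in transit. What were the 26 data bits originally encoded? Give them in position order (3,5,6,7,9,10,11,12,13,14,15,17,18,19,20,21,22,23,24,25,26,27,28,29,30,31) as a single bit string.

s1: b1⊕b3⊕b5⊕b7⊕b9⊕b11⊕b13⊕b15⊕b17⊕b19⊕b21⊕b23⊕b25⊕b27⊕b29⊕b31 = 1⊕0⊕1⊕0⊕0⊕1⊕0⊕0⊕1⊕1⊕0⊕1⊕1⊕0⊕0⊕1 = 0
s2: b2⊕b3⊕b6⊕b7⊕b10⊕b11⊕b14⊕b15⊕b18⊕b19⊕b22⊕b23⊕b26⊕b27⊕b30⊕b31 = 0⊕0⊕1⊕0⊕0⊕1⊕0⊕0⊕0⊕1⊕0⊕1⊕1⊕0⊕0⊕1 = 0
s4: b4⊕b5⊕b6⊕b7⊕b12⊕b13⊕b14⊕b15⊕b20⊕b21⊕b22⊕b23⊕b28⊕b29⊕b30⊕b31 = 1⊕1⊕1⊕0⊕0⊕0⊕0⊕0⊕0⊕0⊕0⊕1⊕1⊕0⊕0⊕1 = 0
s8: b8⊕b9⊕b10⊕b11⊕b12⊕b13⊕b14⊕b15⊕b24⊕b25⊕b26⊕b27⊕b28⊕b29⊕b30⊕b31 = 1⊕0⊕0⊕1⊕0⊕0⊕0⊕0⊕0⊕1⊕1⊕0⊕1⊕0⊕0⊕1 = 0
s16: b16⊕b17⊕b18⊕b19⊕b20⊕b21⊕b22⊕b23⊕b24⊕b25⊕b26⊕b27⊕b28⊕b29⊕b30⊕b31 = 1⊕1⊕0⊕1⊕0⊕0⊕0⊕1⊕0⊕1⊕1⊕0⊕1⊕0⊕0⊕1 = 0
Syndrome (s16...s1) = 00000 → position 0 (no error).
No correction needed.
Data bits at positions 3,5,6,7,9,10,11,12,13,14,15,17,18,19,20,21,22,23,24,25,26,27,28,29,30,31: 01100010000101000101101001

01100010000101000101101001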